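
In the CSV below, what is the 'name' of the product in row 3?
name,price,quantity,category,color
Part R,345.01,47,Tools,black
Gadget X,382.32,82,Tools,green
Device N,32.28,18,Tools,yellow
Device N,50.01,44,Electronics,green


Query: Row 3 ('Device N'), column 'name'
Value: Device N

Device N


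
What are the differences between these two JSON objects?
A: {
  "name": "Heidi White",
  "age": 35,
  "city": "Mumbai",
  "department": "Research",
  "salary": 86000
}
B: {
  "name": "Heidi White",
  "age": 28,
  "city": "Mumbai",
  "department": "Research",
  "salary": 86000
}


Comparing each field (in key order):
  name: same
  age: DIFFERENT
  city: same
  department: same
  salary: same
Differences:
  age: 35 -> 28

1 field(s) changed

1 change: age


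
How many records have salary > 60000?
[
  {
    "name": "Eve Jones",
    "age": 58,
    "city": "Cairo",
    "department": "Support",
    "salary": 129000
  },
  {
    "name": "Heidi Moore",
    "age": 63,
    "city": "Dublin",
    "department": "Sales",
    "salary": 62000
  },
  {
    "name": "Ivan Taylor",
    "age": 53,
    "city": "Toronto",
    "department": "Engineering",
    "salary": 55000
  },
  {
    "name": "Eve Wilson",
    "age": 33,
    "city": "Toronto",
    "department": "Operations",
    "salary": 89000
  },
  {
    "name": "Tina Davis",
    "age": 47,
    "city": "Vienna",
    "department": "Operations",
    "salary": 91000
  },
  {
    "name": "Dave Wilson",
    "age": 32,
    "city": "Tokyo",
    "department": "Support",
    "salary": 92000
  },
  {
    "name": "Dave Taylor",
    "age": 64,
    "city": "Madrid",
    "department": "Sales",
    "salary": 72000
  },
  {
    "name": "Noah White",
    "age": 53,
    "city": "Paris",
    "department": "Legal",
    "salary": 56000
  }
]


Data: 8 records
Condition: salary > 60000

Checking each record:
  Eve Jones: 129000 MATCH
  Heidi Moore: 62000 MATCH
  Ivan Taylor: 55000
  Eve Wilson: 89000 MATCH
  Tina Davis: 91000 MATCH
  Dave Wilson: 92000 MATCH
  Dave Taylor: 72000 MATCH
  Noah White: 56000

Count: 6

6


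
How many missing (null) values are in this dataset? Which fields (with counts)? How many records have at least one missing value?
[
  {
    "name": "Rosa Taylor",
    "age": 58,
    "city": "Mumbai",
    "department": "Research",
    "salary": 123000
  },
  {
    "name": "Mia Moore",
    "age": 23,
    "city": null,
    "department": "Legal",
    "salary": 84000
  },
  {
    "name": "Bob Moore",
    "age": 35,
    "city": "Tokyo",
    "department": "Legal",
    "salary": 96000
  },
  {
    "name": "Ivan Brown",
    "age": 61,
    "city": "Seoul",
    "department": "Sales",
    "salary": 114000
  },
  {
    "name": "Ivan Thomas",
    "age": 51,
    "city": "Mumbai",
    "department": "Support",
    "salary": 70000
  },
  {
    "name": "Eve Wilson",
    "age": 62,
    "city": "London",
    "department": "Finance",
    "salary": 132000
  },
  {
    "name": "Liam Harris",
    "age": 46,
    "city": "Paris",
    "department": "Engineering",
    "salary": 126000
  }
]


Checking for missing (null) values in 7 records:

  Rosa Taylor: complete
  Mia Moore: city
  Bob Moore: complete
  Ivan Brown: complete
  Ivan Thomas: complete
  Eve Wilson: complete
  Liam Harris: complete

Per field:
  name: 0 missing
  age: 0 missing
  city: 1 missing
  department: 0 missing
  salary: 0 missing

Total missing values: 1
Records with any missing: 1

1 missing values (city: 1); 1 incomplete records


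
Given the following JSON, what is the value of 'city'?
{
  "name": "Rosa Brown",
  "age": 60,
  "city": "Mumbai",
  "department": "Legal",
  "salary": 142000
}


Looking up field 'city'
Value: Mumbai

Mumbai


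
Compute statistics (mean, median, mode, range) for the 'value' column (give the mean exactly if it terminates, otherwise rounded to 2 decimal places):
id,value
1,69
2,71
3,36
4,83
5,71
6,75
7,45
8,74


Data: [69, 71, 36, 83, 71, 75, 45, 74]
Count: 8
Sum: 524
Mean: 524/8 = 65.5
Sorted: [36, 45, 69, 71, 71, 74, 75, 83]
Median: 71.0
Mode: 71 (2 times)
Range: 83 - 36 = 47
Min: 36, Max: 83

mean=65.5, median=71.0, mode=71, range=47


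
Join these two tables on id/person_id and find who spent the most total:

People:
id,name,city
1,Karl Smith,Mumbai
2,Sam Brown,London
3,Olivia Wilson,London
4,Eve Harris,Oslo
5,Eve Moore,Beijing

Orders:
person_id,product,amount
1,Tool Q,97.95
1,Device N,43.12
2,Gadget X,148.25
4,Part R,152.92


Join on: people.id = orders.person_id

Joined rows:
  Karl Smith (Mumbai) bought Tool Q for $97.95
  Karl Smith (Mumbai) bought Device N for $43.12
  Sam Brown (London) bought Gadget X for $148.25
  Eve Harris (Oslo) bought Part R for $152.92

Total per person:
  Eve Harris: $152.92
  Sam Brown: $148.25
  Karl Smith: $141.07

Top spender: Eve Harris ($152.92)

Eve Harris ($152.92)


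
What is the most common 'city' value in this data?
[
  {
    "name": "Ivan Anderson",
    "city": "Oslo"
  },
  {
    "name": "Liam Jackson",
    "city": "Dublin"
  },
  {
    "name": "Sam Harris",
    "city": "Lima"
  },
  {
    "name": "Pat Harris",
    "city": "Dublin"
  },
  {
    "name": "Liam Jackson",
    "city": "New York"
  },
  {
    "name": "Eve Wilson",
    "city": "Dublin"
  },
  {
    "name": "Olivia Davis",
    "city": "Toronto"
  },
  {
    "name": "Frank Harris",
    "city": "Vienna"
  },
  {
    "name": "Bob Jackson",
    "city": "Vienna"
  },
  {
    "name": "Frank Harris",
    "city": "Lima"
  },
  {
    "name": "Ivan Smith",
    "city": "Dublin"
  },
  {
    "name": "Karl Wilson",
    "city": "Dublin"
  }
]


Counting 'city' values across 12 records:

  Dublin: 5 #####
  Lima: 2 ##
  Vienna: 2 ##
  Oslo: 1 #
  New York: 1 #
  Toronto: 1 #

Most common: Dublin (5 times)

Dublin (5 times)


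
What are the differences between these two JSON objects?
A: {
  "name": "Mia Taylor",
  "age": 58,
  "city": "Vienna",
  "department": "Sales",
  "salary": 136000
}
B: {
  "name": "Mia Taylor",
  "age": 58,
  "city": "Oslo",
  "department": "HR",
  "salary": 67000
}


Comparing each field (in key order):
  name: same
  age: same
  city: DIFFERENT
  department: DIFFERENT
  salary: DIFFERENT
Differences:
  city: Vienna -> Oslo
  department: Sales -> HR
  salary: 136000 -> 67000

3 field(s) changed

3 changes: city, department, salary


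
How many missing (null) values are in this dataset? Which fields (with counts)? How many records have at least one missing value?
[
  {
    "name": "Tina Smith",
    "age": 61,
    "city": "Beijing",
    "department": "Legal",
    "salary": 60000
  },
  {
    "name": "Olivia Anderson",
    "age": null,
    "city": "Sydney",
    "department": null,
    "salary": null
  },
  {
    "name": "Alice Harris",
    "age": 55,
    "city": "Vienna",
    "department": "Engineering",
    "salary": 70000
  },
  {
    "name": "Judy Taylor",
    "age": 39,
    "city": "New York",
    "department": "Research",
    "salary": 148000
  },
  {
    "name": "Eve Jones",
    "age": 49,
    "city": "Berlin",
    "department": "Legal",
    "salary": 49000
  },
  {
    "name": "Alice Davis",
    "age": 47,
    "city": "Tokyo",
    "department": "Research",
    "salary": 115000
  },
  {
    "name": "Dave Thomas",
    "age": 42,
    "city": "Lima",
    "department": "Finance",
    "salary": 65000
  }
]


Checking for missing (null) values in 7 records:

  Tina Smith: complete
  Olivia Anderson: age, department, salary
  Alice Harris: complete
  Judy Taylor: complete
  Eve Jones: complete
  Alice Davis: complete
  Dave Thomas: complete

Per field:
  name: 0 missing
  age: 1 missing
  city: 0 missing
  department: 1 missing
  salary: 1 missing

Total missing values: 3
Records with any missing: 1

3 missing values (age: 1, department: 1, salary: 1); 1 incomplete records


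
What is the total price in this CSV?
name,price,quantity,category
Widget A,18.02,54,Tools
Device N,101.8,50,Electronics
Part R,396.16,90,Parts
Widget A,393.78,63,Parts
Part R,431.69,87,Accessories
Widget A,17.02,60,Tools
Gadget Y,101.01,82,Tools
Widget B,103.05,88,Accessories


Computing total price:
Values: [18.02, 101.8, 396.16, 393.78, 431.69, 17.02, 101.01, 103.05]
Sum = 1562.53

1562.53


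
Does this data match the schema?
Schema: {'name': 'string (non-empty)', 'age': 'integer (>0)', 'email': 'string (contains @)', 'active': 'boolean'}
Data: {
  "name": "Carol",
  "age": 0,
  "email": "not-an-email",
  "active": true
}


Validating each field against schema:
  name: OK (non-empty string)
  age: FAIL (0 is not > 0)
  email: FAIL ("not-an-email" does not contain @)
  active: OK (boolean)

Result: INVALID (2 errors: age, email)

INVALID (2 errors: age, email)


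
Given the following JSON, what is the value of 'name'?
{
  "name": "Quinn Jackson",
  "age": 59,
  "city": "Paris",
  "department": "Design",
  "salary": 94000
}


Looking up field 'name'
Value: Quinn Jackson

Quinn Jackson


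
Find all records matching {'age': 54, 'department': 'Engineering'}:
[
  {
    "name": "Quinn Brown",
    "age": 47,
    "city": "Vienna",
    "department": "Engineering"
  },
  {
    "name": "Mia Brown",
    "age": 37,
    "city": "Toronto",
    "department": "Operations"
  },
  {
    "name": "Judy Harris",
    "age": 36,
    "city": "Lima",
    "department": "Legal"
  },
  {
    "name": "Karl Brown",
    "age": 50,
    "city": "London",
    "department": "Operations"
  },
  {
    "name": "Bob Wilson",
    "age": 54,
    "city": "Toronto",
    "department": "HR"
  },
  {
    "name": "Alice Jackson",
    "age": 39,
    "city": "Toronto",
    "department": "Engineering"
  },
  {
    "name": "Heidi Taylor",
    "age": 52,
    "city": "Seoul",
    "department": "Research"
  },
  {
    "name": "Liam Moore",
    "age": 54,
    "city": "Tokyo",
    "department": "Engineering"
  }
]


Search criteria: {'age': 54, 'department': 'Engineering'}

Checking 8 records:
  Quinn Brown: {age: 47, department: Engineering}
  Mia Brown: {age: 37, department: Operations}
  Judy Harris: {age: 36, department: Legal}
  Karl Brown: {age: 50, department: Operations}
  Bob Wilson: {age: 54, department: HR}
  Alice Jackson: {age: 39, department: Engineering}
  Heidi Taylor: {age: 52, department: Research}
  Liam Moore: {age: 54, department: Engineering} <-- MATCH

Matches: ["Liam Moore"]

["Liam Moore"]


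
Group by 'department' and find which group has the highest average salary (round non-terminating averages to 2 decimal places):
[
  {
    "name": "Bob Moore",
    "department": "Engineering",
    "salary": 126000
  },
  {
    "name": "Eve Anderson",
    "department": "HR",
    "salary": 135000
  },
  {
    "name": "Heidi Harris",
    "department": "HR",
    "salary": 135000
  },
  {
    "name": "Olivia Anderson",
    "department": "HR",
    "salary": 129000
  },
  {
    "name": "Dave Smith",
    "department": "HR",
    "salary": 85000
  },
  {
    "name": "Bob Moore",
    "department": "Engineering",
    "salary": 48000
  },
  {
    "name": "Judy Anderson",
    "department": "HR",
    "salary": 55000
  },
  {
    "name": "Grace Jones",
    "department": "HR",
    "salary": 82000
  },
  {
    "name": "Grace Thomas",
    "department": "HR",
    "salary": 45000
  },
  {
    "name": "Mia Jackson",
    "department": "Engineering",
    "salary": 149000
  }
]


Group by: department

Groups:
  Engineering: 3 people, avg salary = 323000/3 ≈ $107666.67
  HR: 7 people, avg salary = 666000/7 ≈ $95142.86

Highest average salary: Engineering (≈$107666.67)

Engineering (≈$107666.67)


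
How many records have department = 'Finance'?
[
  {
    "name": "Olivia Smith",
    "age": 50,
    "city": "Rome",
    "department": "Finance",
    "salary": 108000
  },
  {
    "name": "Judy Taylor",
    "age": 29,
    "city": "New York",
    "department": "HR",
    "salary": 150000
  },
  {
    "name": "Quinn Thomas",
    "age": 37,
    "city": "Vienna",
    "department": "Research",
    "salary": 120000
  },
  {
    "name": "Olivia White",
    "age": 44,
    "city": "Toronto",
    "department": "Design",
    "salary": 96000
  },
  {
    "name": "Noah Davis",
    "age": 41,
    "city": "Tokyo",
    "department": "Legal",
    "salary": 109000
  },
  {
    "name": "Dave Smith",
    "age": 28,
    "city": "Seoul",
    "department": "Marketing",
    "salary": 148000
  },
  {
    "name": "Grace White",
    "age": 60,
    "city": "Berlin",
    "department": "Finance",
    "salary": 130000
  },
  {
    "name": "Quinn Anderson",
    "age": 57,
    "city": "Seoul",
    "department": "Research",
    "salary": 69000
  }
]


Data: 8 records
Condition: department = 'Finance'

Checking each record:
  Olivia Smith: Finance MATCH
  Judy Taylor: HR
  Quinn Thomas: Research
  Olivia White: Design
  Noah Davis: Legal
  Dave Smith: Marketing
  Grace White: Finance MATCH
  Quinn Anderson: Research

Count: 2

2


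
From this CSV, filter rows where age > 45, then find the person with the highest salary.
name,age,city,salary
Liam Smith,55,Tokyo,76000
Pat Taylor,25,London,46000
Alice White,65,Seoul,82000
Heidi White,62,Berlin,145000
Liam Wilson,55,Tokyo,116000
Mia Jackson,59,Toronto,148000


Filter: age > 45
Sort by: salary (descending)

Filtered records (5):
  Mia Jackson, age 59, salary $148000
  Heidi White, age 62, salary $145000
  Liam Wilson, age 55, salary $116000
  Alice White, age 65, salary $82000
  Liam Smith, age 55, salary $76000

Highest salary: Mia Jackson ($148000)

Mia Jackson


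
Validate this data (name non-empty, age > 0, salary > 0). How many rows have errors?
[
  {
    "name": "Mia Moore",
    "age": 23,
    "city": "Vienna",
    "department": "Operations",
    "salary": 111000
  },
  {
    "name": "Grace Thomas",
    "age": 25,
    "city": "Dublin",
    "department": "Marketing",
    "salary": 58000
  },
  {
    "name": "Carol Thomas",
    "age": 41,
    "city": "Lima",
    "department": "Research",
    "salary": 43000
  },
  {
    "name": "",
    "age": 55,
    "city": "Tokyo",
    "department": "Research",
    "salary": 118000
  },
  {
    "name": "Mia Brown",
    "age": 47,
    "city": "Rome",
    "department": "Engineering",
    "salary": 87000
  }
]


Validating 5 records:
Rules: name non-empty, age > 0, salary > 0

  Row 1 (Mia Moore): OK
  Row 2 (Grace Thomas): OK
  Row 3 (Carol Thomas): OK
  Row 4 (???): empty name
  Row 5 (Mia Brown): OK

Total errors: 1

1 errors


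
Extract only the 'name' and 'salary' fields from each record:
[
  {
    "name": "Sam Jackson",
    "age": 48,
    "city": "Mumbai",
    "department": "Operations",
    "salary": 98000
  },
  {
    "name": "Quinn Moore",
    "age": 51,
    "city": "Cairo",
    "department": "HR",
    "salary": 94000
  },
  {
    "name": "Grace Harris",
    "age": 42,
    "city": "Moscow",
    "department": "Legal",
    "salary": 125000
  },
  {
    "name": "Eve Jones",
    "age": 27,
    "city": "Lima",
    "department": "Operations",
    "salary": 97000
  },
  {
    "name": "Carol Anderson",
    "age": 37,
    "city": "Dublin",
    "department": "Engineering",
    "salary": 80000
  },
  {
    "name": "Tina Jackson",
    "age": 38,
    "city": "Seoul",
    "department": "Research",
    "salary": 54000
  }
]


Original: 6 records with fields: name, age, city, department, salary
Keep: ['name', 'salary']
Drop: ['age', 'city', 'department']
Result: 6 records, 2 fields each

[
  {
    "name": "Sam Jackson",
    "salary": 98000
  },
  {
    "name": "Quinn Moore",
    "salary": 94000
  },
  {
    "name": "Grace Harris",
    "salary": 125000
  },
  {
    "name": "Eve Jones",
    "salary": 97000
  },
  {
    "name": "Carol Anderson",
    "salary": 80000
  },
  {
    "name": "Tina Jackson",
    "salary": 54000
  }
]


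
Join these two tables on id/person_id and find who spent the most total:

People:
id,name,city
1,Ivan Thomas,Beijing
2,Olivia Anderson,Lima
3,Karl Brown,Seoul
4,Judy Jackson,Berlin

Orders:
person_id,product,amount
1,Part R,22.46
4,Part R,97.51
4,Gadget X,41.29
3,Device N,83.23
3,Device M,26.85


Join on: people.id = orders.person_id

Joined rows:
  Ivan Thomas (Beijing) bought Part R for $22.46
  Judy Jackson (Berlin) bought Part R for $97.51
  Judy Jackson (Berlin) bought Gadget X for $41.29
  Karl Brown (Seoul) bought Device N for $83.23
  Karl Brown (Seoul) bought Device M for $26.85

Total per person:
  Judy Jackson: $138.80
  Karl Brown: $110.08
  Ivan Thomas: $22.46

Top spender: Judy Jackson ($138.80)

Judy Jackson ($138.80)


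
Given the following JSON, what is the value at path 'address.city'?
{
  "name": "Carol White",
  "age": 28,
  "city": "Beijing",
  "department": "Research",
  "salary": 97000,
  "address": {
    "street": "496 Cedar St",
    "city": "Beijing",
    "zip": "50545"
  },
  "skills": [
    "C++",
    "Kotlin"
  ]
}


Query: address.city
Path: address -> city
Value: Beijing

Beijing


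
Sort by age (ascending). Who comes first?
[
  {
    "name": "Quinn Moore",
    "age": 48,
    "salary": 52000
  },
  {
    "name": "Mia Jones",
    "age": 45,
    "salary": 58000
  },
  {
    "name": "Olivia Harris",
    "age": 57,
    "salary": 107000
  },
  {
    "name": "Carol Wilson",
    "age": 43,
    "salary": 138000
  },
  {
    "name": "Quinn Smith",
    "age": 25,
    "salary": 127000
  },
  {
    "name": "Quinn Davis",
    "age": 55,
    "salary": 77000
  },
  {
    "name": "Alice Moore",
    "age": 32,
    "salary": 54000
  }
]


Sort by: age (ascending)

Sorted order:
  1. Quinn Smith (age = 25)
  2. Alice Moore (age = 32)
  3. Carol Wilson (age = 43)
  4. Mia Jones (age = 45)
  5. Quinn Moore (age = 48)
  6. Quinn Davis (age = 55)
  7. Olivia Harris (age = 57)

First: Quinn Smith

Quinn Smith


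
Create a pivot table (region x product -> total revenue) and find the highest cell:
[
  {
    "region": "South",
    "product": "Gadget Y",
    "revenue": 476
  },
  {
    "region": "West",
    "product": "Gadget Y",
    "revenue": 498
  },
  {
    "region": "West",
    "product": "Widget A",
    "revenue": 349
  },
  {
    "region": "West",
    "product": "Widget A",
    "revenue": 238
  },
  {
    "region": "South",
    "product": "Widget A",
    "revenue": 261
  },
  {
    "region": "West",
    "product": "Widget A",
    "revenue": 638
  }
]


Pivot: region (rows) x product (columns) -> total revenue

     Gadget Y      Widget A    
South          476           261  
West           498          1225  

Highest: West / Widget A = $1225

West / Widget A = $1225


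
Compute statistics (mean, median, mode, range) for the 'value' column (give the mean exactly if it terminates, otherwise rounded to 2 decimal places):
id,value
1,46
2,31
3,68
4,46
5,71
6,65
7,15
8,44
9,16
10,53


Data: [46, 31, 68, 46, 71, 65, 15, 44, 16, 53]
Count: 10
Sum: 455
Mean: 455/10 = 45.5
Sorted: [15, 16, 31, 44, 46, 46, 53, 65, 68, 71]
Median: 46.0
Mode: 46 (2 times)
Range: 71 - 15 = 56
Min: 15, Max: 71

mean=45.5, median=46.0, mode=46, range=56


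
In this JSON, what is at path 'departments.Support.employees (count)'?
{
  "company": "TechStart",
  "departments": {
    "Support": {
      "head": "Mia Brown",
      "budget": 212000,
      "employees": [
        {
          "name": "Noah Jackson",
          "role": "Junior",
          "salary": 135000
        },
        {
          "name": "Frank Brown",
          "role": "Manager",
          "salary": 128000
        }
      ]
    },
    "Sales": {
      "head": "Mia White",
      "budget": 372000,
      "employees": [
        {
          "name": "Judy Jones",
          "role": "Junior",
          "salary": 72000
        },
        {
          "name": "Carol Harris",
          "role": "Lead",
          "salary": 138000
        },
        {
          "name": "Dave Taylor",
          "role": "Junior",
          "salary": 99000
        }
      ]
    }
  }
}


Path: departments.Support.employees (count)

Navigate:
  -> departments
  -> Support
  -> employees (array, length 2)

2


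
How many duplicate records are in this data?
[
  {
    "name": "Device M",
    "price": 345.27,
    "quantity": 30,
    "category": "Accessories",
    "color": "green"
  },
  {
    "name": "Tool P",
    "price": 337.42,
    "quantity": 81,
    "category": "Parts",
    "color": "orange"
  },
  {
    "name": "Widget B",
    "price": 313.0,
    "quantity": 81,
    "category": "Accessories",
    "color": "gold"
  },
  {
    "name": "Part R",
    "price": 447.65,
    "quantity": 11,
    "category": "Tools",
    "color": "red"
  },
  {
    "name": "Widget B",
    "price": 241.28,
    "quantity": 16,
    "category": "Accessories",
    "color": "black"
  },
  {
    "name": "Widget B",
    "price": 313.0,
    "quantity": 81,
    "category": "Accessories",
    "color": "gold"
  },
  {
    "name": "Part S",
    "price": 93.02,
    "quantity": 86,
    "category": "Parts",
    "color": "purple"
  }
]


Checking 7 records for duplicates:

  Row 1: Device M ($345.27, qty 30)
  Row 2: Tool P ($337.42, qty 81)
  Row 3: Widget B ($313.0, qty 81)
  Row 4: Part R ($447.65, qty 11)
  Row 5: Widget B ($241.28, qty 16)
  Row 6: Widget B ($313.0, qty 81) <-- DUPLICATE
  Row 7: Part S ($93.02, qty 86)

Duplicates found: 1
Unique records: 6

1 duplicates, 6 unique


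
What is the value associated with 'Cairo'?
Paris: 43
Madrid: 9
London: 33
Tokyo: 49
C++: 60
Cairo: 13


Looking up key 'Cairo'
Value: 13

13


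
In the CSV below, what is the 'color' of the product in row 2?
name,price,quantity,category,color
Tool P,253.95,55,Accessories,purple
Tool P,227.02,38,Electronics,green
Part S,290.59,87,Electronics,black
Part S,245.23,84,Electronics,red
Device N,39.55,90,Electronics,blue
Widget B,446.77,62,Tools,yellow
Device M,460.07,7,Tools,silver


Query: Row 2 ('Tool P'), column 'color'
Value: green

green


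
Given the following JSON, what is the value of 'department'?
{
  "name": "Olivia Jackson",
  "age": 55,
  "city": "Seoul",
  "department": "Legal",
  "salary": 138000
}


Looking up field 'department'
Value: Legal

Legal


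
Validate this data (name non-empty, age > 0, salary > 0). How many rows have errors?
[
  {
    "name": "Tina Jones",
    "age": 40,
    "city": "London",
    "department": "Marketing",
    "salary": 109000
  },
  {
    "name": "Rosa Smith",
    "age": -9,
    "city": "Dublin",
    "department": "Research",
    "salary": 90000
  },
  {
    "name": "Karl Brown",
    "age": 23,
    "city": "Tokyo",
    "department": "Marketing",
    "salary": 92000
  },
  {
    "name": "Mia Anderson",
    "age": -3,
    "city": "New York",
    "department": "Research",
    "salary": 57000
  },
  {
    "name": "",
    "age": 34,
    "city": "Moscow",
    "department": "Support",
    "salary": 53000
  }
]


Validating 5 records:
Rules: name non-empty, age > 0, salary > 0

  Row 1 (Tina Jones): OK
  Row 2 (Rosa Smith): negative age: -9
  Row 3 (Karl Brown): OK
  Row 4 (Mia Anderson): negative age: -3
  Row 5 (???): empty name

Total errors: 3

3 errors


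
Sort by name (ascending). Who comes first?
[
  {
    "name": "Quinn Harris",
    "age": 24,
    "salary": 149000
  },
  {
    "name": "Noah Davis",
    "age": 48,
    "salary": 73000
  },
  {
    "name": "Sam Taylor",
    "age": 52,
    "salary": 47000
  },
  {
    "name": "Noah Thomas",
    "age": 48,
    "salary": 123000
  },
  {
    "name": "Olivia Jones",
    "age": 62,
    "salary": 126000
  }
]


Sort by: name (ascending)

Sorted order:
  1. Noah Davis (name = Noah Davis)
  2. Noah Thomas (name = Noah Thomas)
  3. Olivia Jones (name = Olivia Jones)
  4. Quinn Harris (name = Quinn Harris)
  5. Sam Taylor (name = Sam Taylor)

First: Noah Davis

Noah Davis


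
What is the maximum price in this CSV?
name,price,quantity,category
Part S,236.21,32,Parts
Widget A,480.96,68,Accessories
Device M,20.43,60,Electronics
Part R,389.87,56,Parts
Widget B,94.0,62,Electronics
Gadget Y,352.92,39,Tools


Computing maximum price:
Values: [236.21, 480.96, 20.43, 389.87, 94.0, 352.92]
Max = 480.96

480.96


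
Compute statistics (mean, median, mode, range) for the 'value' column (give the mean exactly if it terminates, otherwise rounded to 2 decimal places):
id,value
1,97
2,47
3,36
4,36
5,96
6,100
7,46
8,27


Data: [97, 47, 36, 36, 96, 100, 46, 27]
Count: 8
Sum: 485
Mean: 485/8 = 60.625
Sorted: [27, 36, 36, 46, 47, 96, 97, 100]
Median: 46.5
Mode: 36 (2 times)
Range: 100 - 27 = 73
Min: 27, Max: 100

mean=60.625, median=46.5, mode=36, range=73


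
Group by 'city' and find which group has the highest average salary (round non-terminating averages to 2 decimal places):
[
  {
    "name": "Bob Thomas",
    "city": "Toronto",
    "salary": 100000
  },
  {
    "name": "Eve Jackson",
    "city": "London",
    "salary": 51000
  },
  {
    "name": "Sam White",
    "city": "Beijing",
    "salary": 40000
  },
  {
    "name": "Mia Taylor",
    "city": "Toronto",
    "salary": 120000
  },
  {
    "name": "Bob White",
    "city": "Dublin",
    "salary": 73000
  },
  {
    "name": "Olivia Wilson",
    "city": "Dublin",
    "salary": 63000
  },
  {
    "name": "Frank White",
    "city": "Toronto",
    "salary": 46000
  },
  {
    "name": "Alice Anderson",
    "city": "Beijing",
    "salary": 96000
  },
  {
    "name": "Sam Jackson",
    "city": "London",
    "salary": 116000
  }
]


Group by: city

Groups:
  Beijing: 2 people, avg salary = 136000/2 = $68000
  Dublin: 2 people, avg salary = 136000/2 = $68000
  London: 2 people, avg salary = 167000/2 = $83500
  Toronto: 3 people, avg salary = 266000/3 ≈ $88666.67

Highest average salary: Toronto (≈$88666.67)

Toronto (≈$88666.67)


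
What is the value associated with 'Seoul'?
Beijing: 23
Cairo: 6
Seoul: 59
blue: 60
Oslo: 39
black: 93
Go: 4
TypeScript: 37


Looking up key 'Seoul'
Value: 59

59


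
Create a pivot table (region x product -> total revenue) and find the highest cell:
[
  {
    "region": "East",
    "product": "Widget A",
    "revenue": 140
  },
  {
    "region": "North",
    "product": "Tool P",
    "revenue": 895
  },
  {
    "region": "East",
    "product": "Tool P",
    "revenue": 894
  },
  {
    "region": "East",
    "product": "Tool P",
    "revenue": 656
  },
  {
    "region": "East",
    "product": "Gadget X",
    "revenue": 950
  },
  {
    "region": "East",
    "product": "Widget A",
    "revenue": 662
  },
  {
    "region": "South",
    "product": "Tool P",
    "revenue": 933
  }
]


Pivot: region (rows) x product (columns) -> total revenue

     Gadget X      Tool P        Widget A    
East           950          1550           802  
North            0           895             0  
South            0           933             0  

Highest: East / Tool P = $1550

East / Tool P = $1550


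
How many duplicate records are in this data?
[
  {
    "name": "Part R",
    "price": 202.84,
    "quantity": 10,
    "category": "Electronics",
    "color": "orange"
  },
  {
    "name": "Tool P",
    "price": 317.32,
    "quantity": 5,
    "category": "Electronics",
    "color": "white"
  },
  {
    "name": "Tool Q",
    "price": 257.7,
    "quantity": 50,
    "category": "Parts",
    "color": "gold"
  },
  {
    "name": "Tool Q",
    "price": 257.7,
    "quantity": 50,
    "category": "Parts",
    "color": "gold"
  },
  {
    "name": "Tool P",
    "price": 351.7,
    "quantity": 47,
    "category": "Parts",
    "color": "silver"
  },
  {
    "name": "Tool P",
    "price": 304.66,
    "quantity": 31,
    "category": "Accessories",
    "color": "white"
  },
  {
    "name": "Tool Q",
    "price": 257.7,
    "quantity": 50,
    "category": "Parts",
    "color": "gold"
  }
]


Checking 7 records for duplicates:

  Row 1: Part R ($202.84, qty 10)
  Row 2: Tool P ($317.32, qty 5)
  Row 3: Tool Q ($257.7, qty 50)
  Row 4: Tool Q ($257.7, qty 50) <-- DUPLICATE
  Row 5: Tool P ($351.7, qty 47)
  Row 6: Tool P ($304.66, qty 31)
  Row 7: Tool Q ($257.7, qty 50) <-- DUPLICATE

Duplicates found: 2
Unique records: 5

2 duplicates, 5 unique


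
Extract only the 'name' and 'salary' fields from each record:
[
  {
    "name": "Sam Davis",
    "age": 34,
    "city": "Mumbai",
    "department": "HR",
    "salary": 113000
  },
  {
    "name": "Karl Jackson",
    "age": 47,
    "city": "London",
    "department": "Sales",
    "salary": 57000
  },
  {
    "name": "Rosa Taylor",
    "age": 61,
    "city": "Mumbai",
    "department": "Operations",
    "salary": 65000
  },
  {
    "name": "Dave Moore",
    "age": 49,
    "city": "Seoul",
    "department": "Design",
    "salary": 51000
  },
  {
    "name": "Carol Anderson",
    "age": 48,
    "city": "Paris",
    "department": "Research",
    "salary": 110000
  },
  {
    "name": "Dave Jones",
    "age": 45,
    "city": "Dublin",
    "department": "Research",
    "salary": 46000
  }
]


Original: 6 records with fields: name, age, city, department, salary
Keep: ['name', 'salary']
Drop: ['age', 'city', 'department']
Result: 6 records, 2 fields each

[
  {
    "name": "Sam Davis",
    "salary": 113000
  },
  {
    "name": "Karl Jackson",
    "salary": 57000
  },
  {
    "name": "Rosa Taylor",
    "salary": 65000
  },
  {
    "name": "Dave Moore",
    "salary": 51000
  },
  {
    "name": "Carol Anderson",
    "salary": 110000
  },
  {
    "name": "Dave Jones",
    "salary": 46000
  }
]


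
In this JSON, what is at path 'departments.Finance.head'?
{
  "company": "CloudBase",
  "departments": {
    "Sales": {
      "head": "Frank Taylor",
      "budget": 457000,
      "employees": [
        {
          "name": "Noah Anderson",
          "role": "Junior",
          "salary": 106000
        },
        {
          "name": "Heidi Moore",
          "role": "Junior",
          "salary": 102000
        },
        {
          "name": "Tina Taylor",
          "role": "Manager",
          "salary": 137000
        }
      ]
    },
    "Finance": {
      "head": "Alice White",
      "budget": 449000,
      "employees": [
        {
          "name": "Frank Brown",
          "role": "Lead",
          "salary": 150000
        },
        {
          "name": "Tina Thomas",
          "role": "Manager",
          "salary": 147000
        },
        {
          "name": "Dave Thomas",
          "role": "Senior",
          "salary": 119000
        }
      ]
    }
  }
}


Path: departments.Finance.head

Navigate:
  -> departments
  -> Finance
  -> head = 'Alice White'

Alice White


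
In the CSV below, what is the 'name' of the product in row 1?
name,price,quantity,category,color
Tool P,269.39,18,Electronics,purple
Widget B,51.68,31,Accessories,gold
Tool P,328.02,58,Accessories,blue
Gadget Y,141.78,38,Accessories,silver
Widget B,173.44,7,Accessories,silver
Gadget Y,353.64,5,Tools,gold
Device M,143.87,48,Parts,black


Query: Row 1 ('Tool P'), column 'name'
Value: Tool P

Tool P


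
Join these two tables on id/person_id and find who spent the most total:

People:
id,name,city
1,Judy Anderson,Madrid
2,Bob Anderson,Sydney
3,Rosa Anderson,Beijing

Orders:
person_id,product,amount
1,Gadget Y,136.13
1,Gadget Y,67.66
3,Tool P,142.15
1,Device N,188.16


Join on: people.id = orders.person_id

Joined rows:
  Judy Anderson (Madrid) bought Gadget Y for $136.13
  Judy Anderson (Madrid) bought Gadget Y for $67.66
  Rosa Anderson (Beijing) bought Tool P for $142.15
  Judy Anderson (Madrid) bought Device N for $188.16

Total per person:
  Judy Anderson: $391.95
  Rosa Anderson: $142.15

Top spender: Judy Anderson ($391.95)

Judy Anderson ($391.95)


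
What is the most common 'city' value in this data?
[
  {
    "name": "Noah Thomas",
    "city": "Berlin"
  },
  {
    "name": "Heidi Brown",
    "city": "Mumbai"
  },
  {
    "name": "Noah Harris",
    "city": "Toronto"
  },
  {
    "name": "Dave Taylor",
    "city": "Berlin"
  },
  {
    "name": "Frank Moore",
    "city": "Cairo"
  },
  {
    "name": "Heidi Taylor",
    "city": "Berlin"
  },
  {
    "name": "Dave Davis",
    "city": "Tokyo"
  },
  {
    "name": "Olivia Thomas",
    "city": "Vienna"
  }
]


Counting 'city' values across 8 records:

  Berlin: 3 ###
  Mumbai: 1 #
  Toronto: 1 #
  Cairo: 1 #
  Tokyo: 1 #
  Vienna: 1 #

Most common: Berlin (3 times)

Berlin (3 times)


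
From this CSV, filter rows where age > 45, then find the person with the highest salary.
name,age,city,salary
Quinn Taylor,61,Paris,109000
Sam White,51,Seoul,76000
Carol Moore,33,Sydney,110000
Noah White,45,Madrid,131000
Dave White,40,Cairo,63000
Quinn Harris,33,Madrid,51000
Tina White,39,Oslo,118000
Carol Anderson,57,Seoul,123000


Filter: age > 45
Sort by: salary (descending)

Filtered records (3):
  Carol Anderson, age 57, salary $123000
  Quinn Taylor, age 61, salary $109000
  Sam White, age 51, salary $76000

Highest salary: Carol Anderson ($123000)

Carol Anderson


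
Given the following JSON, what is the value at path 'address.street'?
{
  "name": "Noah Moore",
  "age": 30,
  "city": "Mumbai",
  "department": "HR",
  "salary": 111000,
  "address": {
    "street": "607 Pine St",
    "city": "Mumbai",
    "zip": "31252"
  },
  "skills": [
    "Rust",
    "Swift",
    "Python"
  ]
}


Query: address.street
Path: address -> street
Value: 607 Pine St

607 Pine St


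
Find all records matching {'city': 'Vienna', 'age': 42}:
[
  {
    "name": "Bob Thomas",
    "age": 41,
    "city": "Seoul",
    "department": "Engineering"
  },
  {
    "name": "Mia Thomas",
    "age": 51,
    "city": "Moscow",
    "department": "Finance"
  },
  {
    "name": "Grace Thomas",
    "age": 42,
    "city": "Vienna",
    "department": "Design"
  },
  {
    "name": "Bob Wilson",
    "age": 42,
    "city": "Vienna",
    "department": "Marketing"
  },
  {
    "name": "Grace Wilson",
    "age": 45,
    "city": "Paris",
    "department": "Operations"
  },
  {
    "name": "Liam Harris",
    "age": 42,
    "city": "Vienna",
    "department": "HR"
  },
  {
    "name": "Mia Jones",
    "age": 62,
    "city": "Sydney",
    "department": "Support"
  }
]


Search criteria: {'city': 'Vienna', 'age': 42}

Checking 7 records:
  Bob Thomas: {city: Seoul, age: 41}
  Mia Thomas: {city: Moscow, age: 51}
  Grace Thomas: {city: Vienna, age: 42} <-- MATCH
  Bob Wilson: {city: Vienna, age: 42} <-- MATCH
  Grace Wilson: {city: Paris, age: 45}
  Liam Harris: {city: Vienna, age: 42} <-- MATCH
  Mia Jones: {city: Sydney, age: 62}

Matches: ["Grace Thomas", "Bob Wilson", "Liam Harris"]

["Grace Thomas", "Bob Wilson", "Liam Harris"]


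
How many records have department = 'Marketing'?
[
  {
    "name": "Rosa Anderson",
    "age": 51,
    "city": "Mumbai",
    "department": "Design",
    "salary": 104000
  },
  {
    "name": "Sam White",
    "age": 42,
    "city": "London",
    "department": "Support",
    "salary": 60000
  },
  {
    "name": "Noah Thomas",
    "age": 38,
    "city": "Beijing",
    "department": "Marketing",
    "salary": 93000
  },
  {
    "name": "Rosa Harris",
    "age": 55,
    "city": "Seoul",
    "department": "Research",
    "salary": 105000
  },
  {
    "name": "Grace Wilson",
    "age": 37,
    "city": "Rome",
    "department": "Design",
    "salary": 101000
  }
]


Data: 5 records
Condition: department = 'Marketing'

Checking each record:
  Rosa Anderson: Design
  Sam White: Support
  Noah Thomas: Marketing MATCH
  Rosa Harris: Research
  Grace Wilson: Design

Count: 1

1


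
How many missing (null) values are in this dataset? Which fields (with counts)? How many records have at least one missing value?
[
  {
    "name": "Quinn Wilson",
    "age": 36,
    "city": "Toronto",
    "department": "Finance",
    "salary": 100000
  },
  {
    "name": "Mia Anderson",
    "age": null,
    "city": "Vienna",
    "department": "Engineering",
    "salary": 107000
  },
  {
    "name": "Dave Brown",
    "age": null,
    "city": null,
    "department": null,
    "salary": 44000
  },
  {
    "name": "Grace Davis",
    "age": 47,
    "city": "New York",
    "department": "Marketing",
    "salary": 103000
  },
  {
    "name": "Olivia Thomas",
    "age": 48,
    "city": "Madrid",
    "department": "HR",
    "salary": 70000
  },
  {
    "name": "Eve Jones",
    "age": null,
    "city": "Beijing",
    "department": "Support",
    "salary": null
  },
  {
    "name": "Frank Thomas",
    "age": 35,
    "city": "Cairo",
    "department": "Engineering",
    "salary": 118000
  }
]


Checking for missing (null) values in 7 records:

  Quinn Wilson: complete
  Mia Anderson: age
  Dave Brown: age, city, department
  Grace Davis: complete
  Olivia Thomas: complete
  Eve Jones: age, salary
  Frank Thomas: complete

Per field:
  name: 0 missing
  age: 3 missing
  city: 1 missing
  department: 1 missing
  salary: 1 missing

Total missing values: 6
Records with any missing: 3

6 missing values (age: 3, city: 1, department: 1, salary: 1); 3 incomplete records


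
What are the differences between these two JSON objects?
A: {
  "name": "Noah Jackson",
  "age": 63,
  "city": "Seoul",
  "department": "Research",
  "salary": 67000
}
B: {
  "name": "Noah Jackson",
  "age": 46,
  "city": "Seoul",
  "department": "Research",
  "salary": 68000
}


Comparing each field (in key order):
  name: same
  age: DIFFERENT
  city: same
  department: same
  salary: DIFFERENT
Differences:
  age: 63 -> 46
  salary: 67000 -> 68000

2 field(s) changed

2 changes: age, salary


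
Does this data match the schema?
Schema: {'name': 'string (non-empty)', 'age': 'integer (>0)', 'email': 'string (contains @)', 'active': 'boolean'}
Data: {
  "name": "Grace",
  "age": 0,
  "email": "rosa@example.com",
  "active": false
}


Validating each field against schema:
  name: OK (non-empty string)
  age: FAIL (0 is not > 0)
  email: OK (string with @)
  active: OK (boolean)

Result: INVALID (1 error: age)

INVALID (1 error: age)


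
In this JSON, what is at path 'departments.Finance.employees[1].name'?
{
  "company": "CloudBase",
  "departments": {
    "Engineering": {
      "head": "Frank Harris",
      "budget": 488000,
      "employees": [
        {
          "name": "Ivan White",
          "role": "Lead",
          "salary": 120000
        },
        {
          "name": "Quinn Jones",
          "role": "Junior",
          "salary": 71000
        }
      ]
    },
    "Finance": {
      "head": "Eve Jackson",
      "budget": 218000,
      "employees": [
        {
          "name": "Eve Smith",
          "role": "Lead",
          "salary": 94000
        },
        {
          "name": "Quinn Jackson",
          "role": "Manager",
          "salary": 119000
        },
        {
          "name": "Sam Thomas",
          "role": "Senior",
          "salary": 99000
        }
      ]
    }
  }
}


Path: departments.Finance.employees[1].name

Navigate:
  -> departments
  -> Finance
  -> employees[1].name = 'Quinn Jackson'

Quinn Jackson


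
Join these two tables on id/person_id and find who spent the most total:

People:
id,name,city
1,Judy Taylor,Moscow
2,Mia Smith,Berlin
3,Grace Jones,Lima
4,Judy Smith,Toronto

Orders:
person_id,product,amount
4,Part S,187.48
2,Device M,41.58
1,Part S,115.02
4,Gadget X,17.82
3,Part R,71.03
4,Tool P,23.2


Join on: people.id = orders.person_id

Joined rows:
  Judy Smith (Toronto) bought Part S for $187.48
  Mia Smith (Berlin) bought Device M for $41.58
  Judy Taylor (Moscow) bought Part S for $115.02
  Judy Smith (Toronto) bought Gadget X for $17.82
  Grace Jones (Lima) bought Part R for $71.03
  Judy Smith (Toronto) bought Tool P for $23.2

Total per person:
  Judy Smith: $228.50
  Judy Taylor: $115.02
  Grace Jones: $71.03
  Mia Smith: $41.58

Top spender: Judy Smith ($228.50)

Judy Smith ($228.50)


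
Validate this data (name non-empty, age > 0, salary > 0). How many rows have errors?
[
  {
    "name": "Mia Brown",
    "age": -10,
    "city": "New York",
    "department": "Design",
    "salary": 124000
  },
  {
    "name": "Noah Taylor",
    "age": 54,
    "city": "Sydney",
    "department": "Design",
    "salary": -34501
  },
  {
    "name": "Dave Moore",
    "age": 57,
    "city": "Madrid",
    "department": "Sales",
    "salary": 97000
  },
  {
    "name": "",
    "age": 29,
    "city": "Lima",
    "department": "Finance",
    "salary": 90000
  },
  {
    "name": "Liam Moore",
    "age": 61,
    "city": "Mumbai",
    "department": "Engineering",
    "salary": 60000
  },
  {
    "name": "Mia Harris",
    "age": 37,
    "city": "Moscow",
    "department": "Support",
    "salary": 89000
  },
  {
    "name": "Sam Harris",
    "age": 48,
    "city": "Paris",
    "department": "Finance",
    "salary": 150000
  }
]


Validating 7 records:
Rules: name non-empty, age > 0, salary > 0

  Row 1 (Mia Brown): negative age: -10
  Row 2 (Noah Taylor): negative salary: -34501
  Row 3 (Dave Moore): OK
  Row 4 (???): empty name
  Row 5 (Liam Moore): OK
  Row 6 (Mia Harris): OK
  Row 7 (Sam Harris): OK

Total errors: 3

3 errors
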